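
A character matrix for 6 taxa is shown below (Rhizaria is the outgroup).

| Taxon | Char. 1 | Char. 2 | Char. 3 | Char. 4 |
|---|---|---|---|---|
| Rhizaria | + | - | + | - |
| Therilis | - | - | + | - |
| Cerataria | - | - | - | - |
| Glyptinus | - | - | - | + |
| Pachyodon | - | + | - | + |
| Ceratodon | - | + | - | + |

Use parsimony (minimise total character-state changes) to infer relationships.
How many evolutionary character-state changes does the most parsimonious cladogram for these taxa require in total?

Character polarity is set by the outgroup: the derived state is whichever differs from the outgroup's state, so for Char. 1, Char. 3 the derived state is '-', and for the remaining characters it is '+'.
All ingroup taxa share the derived state '-' for Char. 1; it defines the ingroup but does not resolve relationships within it.
Char. 2: derived state '+' in Ceratodon and Pachyodon only — synapomorphy for {Ceratodon, Pachyodon}.
Char. 3 (derived state '-') is shared by Cerataria, Ceratodon, Glyptinus, and Pachyodon — a synapomorphy uniting that clade.
Char. 4 (derived state '+') is shared by Ceratodon, Glyptinus, and Pachyodon — a synapomorphy uniting that clade.
Most parsimonious ingroup topology: (Therilis,(Cerataria,(Glyptinus,(Pachyodon,Ceratodon)))).
Changes per character on this tree: Char. 1: 1; Char. 2: 1; Char. 3: 1; Char. 4: 1.
Total = 4.

4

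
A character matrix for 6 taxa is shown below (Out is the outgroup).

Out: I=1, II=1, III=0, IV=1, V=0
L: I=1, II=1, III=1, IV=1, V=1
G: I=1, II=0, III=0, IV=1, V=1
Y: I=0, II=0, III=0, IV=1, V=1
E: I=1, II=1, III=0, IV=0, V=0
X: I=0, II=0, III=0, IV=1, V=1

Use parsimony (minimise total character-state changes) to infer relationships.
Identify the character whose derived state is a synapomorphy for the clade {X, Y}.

I

Character polarity is set by the outgroup: the derived state is whichever differs from the outgroup's state, so for I, II, IV the derived state is '0', and for the remaining characters it is '1'.
I: derived state '0' in X and Y only — synapomorphy for {X, Y}.
Only G, X, and Y show the derived state '0' for II, supporting them as a clade.
III: derived state '1' in L only — an autapomorphy, so it tells us nothing about relationships among taxa.
IV: derived state '0' in E only — an autapomorphy, so it tells us nothing about relationships among taxa.
V (derived state '1') is shared by G, L, X, and Y — a synapomorphy uniting that clade.
Most parsimonious ingroup topology: ((L,(G,(Y,X))),E).
The clade {X, Y} is supported by I: its derived state '0' occurs in exactly those taxa and in no other taxon (including the outgroup).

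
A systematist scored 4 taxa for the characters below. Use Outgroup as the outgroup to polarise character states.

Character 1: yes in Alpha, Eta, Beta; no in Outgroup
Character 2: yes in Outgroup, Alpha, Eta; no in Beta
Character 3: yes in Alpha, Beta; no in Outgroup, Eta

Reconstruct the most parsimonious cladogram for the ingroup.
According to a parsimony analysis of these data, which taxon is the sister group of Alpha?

Character polarity is set by the outgroup: the derived state is whichever differs from the outgroup's state, so for Character 2 the derived state is 'no', and for the remaining characters it is 'yes'.
Character 1 (derived state 'yes') is shared by all ingroup taxa — unites the whole ingroup.
Character 2: derived state 'no' in Beta only — an autapomorphy, so it tells us nothing about relationships among taxa.
Character 3 (derived state 'yes') is shared by Alpha and Beta — a synapomorphy uniting that clade.
Most parsimonious ingroup topology: ((Alpha,Beta),Eta).
Alpha and Beta form a cherry on this tree, so they are sister taxa.

Beta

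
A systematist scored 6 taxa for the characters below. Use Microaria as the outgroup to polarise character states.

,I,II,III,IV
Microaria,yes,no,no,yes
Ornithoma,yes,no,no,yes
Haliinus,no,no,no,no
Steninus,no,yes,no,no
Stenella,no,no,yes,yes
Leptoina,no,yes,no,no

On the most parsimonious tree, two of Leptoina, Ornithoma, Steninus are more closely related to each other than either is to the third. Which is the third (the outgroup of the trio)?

Character polarity is set by the outgroup: the derived state is whichever differs from the outgroup's state, so for I, IV the derived state is 'no', and for the remaining characters it is 'yes'.
I: derived state 'no' in Haliinus, Leptoina, Stenella, and Steninus only — synapomorphy for {Haliinus, Leptoina, Stenella, Steninus}.
Only Leptoina and Steninus show the derived state 'yes' for II, supporting them as a clade.
III: derived state 'yes' in Stenella only — an autapomorphy, so it tells us nothing about relationships among taxa.
IV (derived state 'no') is shared by Haliinus, Leptoina, and Steninus — a synapomorphy uniting that clade.
Most parsimonious ingroup topology: (Ornithoma,((Haliinus,(Steninus,Leptoina)),Stenella)).
Steninus and Leptoina share a more recent common ancestor with each other than either does with Ornithoma, so Ornithoma is the least closely related of the three.

Ornithoma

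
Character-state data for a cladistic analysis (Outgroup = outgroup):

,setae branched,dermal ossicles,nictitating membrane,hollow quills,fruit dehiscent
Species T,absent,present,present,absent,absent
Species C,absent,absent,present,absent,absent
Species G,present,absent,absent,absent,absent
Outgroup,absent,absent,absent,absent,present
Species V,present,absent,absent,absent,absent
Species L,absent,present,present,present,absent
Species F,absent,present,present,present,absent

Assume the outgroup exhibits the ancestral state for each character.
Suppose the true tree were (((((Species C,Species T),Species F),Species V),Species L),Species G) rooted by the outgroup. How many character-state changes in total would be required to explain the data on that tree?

Map each character onto (((((Species C,Species T),Species F),Species V),Species L),Species G) (rooted by Outgroup) and count the minimum state changes it requires (Fitch parsimony):
setae branched: 2; dermal ossicles: 3; nictitating membrane: 2; hollow quills: 2; fruit dehiscent: 1.
Total tree length = 10.

10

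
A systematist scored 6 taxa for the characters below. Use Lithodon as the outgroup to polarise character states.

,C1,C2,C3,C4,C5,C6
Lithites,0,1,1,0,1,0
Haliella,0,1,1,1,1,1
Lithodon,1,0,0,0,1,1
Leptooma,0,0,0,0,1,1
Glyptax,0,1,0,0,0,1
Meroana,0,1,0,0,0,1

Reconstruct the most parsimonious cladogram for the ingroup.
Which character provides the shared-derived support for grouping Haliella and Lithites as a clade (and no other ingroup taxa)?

C3

Character polarity is set by the outgroup: the derived state is whichever differs from the outgroup's state, so for C1, C5, C6 the derived state is '0', and for the remaining characters it is '1'.
C1 (derived state '0') is shared by all ingroup taxa — unites the whole ingroup.
C2 (derived state '1') is shared by Glyptax, Haliella, Lithites, and Meroana — a synapomorphy uniting that clade.
Only Haliella and Lithites show the derived state '1' for C3, supporting them as a clade.
C4 (derived state '1') is unique to Haliella (autapomorphy; uninformative for grouping).
C5 (derived state '0') is shared by Glyptax and Meroana — a synapomorphy uniting that clade.
C6: derived state '0' in Lithites only — an autapomorphy, so it tells us nothing about relationships among taxa.
Most parsimonious ingroup topology: (((Lithites,Haliella),(Meroana,Glyptax)),Leptooma).
The clade {Haliella, Lithites} is supported by C3: its derived state '1' occurs in exactly those taxa and in no other taxon (including the outgroup).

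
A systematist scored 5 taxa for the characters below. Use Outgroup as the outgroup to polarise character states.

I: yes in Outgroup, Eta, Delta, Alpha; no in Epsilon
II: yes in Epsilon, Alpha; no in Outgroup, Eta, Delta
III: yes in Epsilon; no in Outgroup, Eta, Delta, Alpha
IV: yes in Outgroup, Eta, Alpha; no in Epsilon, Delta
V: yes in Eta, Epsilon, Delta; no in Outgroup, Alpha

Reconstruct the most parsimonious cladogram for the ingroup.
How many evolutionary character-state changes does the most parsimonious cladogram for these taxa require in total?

6

Character polarity is set by the outgroup: the derived state is whichever differs from the outgroup's state, so for I, IV the derived state is 'no', and for the remaining characters it is 'yes'.
I (derived state 'no') is unique to Epsilon (autapomorphy; uninformative for grouping).
II groups Alpha and Epsilon, which is incompatible with the clades supported by the remaining characters; treating it as convergent (homoplasy) costs fewer steps than any alternative tree.
III: derived state 'yes' in Epsilon only — an autapomorphy, so it tells us nothing about relationships among taxa.
IV: derived state 'no' in Delta and Epsilon only — synapomorphy for {Delta, Epsilon}.
Only Delta, Epsilon, and Eta show the derived state 'yes' for V, supporting them as a clade.
Most parsimonious ingroup topology: ((Eta,(Epsilon,Delta)),Alpha).
Changes per character on this tree: I: 1; II: 2; III: 1; IV: 1; V: 1.
Total = 6.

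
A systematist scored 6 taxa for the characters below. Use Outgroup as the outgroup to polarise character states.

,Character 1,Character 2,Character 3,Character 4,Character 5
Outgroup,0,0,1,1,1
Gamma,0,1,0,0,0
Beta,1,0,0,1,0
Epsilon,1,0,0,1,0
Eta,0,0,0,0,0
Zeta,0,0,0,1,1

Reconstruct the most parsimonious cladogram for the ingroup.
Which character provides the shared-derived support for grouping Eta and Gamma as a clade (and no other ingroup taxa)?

Character polarity is set by the outgroup: the derived state is whichever differs from the outgroup's state, so for Character 3, Character 4, Character 5 the derived state is '0', and for the remaining characters it is '1'.
Character 1 (derived state '1') is shared by Beta and Epsilon — a synapomorphy uniting that clade.
Character 2 (derived state '1') is unique to Gamma (autapomorphy; uninformative for grouping).
All ingroup taxa share the derived state '0' for Character 3; it defines the ingroup but does not resolve relationships within it.
Only Eta and Gamma show the derived state '0' for Character 4, supporting them as a clade.
Only Beta, Epsilon, Eta, and Gamma show the derived state '0' for Character 5, supporting them as a clade.
Most parsimonious ingroup topology: (((Gamma,Eta),(Beta,Epsilon)),Zeta).
The clade {Eta, Gamma} is supported by Character 4: its derived state '0' occurs in exactly those taxa and in no other taxon (including the outgroup).

Character 4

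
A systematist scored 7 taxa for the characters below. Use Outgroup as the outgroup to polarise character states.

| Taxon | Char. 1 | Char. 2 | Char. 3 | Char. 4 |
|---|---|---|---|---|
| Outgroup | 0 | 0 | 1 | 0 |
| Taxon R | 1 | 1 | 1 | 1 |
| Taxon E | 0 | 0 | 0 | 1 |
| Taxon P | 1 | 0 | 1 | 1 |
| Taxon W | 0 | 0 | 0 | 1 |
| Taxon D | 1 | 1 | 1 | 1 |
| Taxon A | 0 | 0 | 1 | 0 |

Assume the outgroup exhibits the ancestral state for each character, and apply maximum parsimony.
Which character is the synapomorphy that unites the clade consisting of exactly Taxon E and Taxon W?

Char. 3

Character polarity is set by the outgroup: the derived state is whichever differs from the outgroup's state, so for Char. 3 the derived state is '0', and for the remaining characters it is '1'.
Char. 1: derived state '1' in Taxon D, Taxon P, and Taxon R only — synapomorphy for {Taxon D, Taxon P, Taxon R}.
Char. 2 (derived state '1') is shared by Taxon D and Taxon R — a synapomorphy uniting that clade.
Only Taxon E and Taxon W show the derived state '0' for Char. 3, supporting them as a clade.
Char. 4: derived state '1' in Taxon D, Taxon E, Taxon P, Taxon R, and Taxon W only — synapomorphy for {Taxon D, Taxon E, Taxon P, Taxon R, Taxon W}.
Most parsimonious ingroup topology: ((((Taxon R,Taxon D),Taxon P),(Taxon E,Taxon W)),Taxon A).
The clade {Taxon E, Taxon W} is supported by Char. 3: its derived state '0' occurs in exactly those taxa and in no other taxon (including the outgroup).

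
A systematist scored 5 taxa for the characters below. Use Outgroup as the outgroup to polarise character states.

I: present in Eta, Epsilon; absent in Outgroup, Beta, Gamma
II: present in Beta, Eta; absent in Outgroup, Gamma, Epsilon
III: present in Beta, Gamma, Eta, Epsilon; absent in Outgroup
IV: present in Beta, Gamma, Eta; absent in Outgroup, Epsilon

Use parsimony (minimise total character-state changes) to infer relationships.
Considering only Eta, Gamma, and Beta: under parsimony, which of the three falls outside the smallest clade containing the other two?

Gamma

The outgroup has state 'absent' for every character, so 'present' is the derived state throughout.
I (state 'present') occurs in Epsilon and Eta but conflicts with the nesting implied by the other characters — most parsimoniously interpreted as homoplasy.
II (derived state 'present') is shared by Beta and Eta — a synapomorphy uniting that clade.
All ingroup taxa share the derived state 'present' for III; it defines the ingroup but does not resolve relationships within it.
Only Beta, Eta, and Gamma show the derived state 'present' for IV, supporting them as a clade.
Most parsimonious ingroup topology: (((Beta,Eta),Gamma),Epsilon).
Eta and Beta share a more recent common ancestor with each other than either does with Gamma, so Gamma is the least closely related of the three.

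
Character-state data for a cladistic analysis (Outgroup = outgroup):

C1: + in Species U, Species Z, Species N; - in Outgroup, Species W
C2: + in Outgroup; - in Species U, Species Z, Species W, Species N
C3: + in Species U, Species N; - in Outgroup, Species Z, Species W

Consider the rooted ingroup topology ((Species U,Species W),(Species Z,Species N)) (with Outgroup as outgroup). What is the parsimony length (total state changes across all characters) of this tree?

5

Map each character onto ((Species U,Species W),(Species Z,Species N)) (rooted by Outgroup) and count the minimum state changes it requires (Fitch parsimony):
C1: 2; C2: 1; C3: 2.
Total tree length = 5.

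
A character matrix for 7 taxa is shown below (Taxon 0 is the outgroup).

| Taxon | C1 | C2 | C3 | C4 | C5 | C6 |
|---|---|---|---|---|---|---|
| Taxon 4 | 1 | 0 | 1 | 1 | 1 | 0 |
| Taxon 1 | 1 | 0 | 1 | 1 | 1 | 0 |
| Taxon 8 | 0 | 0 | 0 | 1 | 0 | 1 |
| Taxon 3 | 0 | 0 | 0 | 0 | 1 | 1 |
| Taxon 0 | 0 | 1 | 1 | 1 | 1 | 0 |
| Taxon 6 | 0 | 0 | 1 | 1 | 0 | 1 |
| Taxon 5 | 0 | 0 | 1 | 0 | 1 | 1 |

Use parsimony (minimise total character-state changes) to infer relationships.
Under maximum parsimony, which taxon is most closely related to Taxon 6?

Taxon 8

Character polarity is set by the outgroup: the derived state is whichever differs from the outgroup's state, so for C2, C3, C4, C5 the derived state is '0', and for the remaining characters it is '1'.
C1: derived state '1' in Taxon 1 and Taxon 4 only — synapomorphy for {Taxon 1, Taxon 4}.
C2 (derived state '0') is shared by all ingroup taxa — unites the whole ingroup.
C3 groups Taxon 3 and Taxon 8, which is incompatible with the clades supported by the remaining characters; treating it as convergent (homoplasy) costs fewer steps than any alternative tree.
C4 (derived state '0') is shared by Taxon 3 and Taxon 5 — a synapomorphy uniting that clade.
C5 (derived state '0') is shared by Taxon 6 and Taxon 8 — a synapomorphy uniting that clade.
Only Taxon 3, Taxon 5, Taxon 6, and Taxon 8 show the derived state '1' for C6, supporting them as a clade.
Most parsimonious ingroup topology: (((Taxon 3,Taxon 5),(Taxon 8,Taxon 6)),(Taxon 4,Taxon 1)).
Taxon 6 and Taxon 8 form a cherry on this tree, so they are sister taxa.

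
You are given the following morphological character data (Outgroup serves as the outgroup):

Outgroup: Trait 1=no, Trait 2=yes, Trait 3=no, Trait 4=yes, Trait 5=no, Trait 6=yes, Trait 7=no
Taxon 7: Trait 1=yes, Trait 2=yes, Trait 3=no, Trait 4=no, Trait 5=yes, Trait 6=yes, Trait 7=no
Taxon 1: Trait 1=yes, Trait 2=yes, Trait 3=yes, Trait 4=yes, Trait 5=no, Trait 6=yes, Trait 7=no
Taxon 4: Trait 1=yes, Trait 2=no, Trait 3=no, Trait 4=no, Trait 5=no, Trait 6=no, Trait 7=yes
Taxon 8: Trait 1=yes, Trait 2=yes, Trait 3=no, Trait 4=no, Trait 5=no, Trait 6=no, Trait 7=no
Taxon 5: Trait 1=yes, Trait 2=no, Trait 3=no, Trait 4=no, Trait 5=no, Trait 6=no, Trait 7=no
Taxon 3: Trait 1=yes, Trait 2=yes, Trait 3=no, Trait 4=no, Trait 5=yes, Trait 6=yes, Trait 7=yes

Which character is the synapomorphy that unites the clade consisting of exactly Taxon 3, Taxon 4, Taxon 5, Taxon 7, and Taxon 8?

Trait 4

Character polarity is set by the outgroup: the derived state is whichever differs from the outgroup's state, so for Trait 2, Trait 4, Trait 6 the derived state is 'no', and for the remaining characters it is 'yes'.
Trait 1 (derived state 'yes') is shared by all ingroup taxa — unites the whole ingroup.
Trait 2: derived state 'no' in Taxon 4 and Taxon 5 only — synapomorphy for {Taxon 4, Taxon 5}.
Trait 3 (derived state 'yes') is unique to Taxon 1 (autapomorphy; uninformative for grouping).
Only Taxon 3, Taxon 4, Taxon 5, Taxon 7, and Taxon 8 show the derived state 'no' for Trait 4, supporting them as a clade.
Trait 5 (derived state 'yes') is shared by Taxon 3 and Taxon 7 — a synapomorphy uniting that clade.
Only Taxon 4, Taxon 5, and Taxon 8 show the derived state 'no' for Trait 6, supporting them as a clade.
Trait 7 groups Taxon 3 and Taxon 4, which is incompatible with the clades supported by the remaining characters; treating it as convergent (homoplasy) costs fewer steps than any alternative tree.
Most parsimonious ingroup topology: (((Taxon 7,Taxon 3),((Taxon 4,Taxon 5),Taxon 8)),Taxon 1).
The clade {Taxon 3, Taxon 4, Taxon 5, Taxon 7, Taxon 8} is supported by Trait 4: its derived state 'no' occurs in exactly those taxa and in no other taxon (including the outgroup).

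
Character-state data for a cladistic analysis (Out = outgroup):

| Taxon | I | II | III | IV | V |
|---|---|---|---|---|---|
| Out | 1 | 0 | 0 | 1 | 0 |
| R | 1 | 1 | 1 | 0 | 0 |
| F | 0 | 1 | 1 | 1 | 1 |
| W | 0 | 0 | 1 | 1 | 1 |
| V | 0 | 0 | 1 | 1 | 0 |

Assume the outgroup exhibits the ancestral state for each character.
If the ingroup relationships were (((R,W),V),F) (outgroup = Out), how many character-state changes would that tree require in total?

8

Map each character onto (((R,W),V),F) (rooted by Out) and count the minimum state changes it requires (Fitch parsimony):
I: 2; II: 2; III: 1; IV: 1; V: 2.
Total tree length = 8.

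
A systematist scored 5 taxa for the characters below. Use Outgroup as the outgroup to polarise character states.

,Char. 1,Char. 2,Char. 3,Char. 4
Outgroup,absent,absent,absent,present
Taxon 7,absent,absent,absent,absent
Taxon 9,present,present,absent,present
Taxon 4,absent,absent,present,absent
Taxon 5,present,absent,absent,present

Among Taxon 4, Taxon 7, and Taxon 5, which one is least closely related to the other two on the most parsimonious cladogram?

Character polarity is set by the outgroup: the derived state is whichever differs from the outgroup's state, so for Char. 4 the derived state is 'absent', and for the remaining characters it is 'present'.
Only Taxon 5 and Taxon 9 show the derived state 'present' for Char. 1, supporting them as a clade.
Char. 2 (derived state 'present') is unique to Taxon 9 (autapomorphy; uninformative for grouping).
Char. 3 (derived state 'present') is unique to Taxon 4 (autapomorphy; uninformative for grouping).
Char. 4: derived state 'absent' in Taxon 4 and Taxon 7 only — synapomorphy for {Taxon 4, Taxon 7}.
Most parsimonious ingroup topology: ((Taxon 7,Taxon 4),(Taxon 9,Taxon 5)).
Taxon 7 and Taxon 4 share a more recent common ancestor with each other than either does with Taxon 5, so Taxon 5 is the least closely related of the three.

Taxon 5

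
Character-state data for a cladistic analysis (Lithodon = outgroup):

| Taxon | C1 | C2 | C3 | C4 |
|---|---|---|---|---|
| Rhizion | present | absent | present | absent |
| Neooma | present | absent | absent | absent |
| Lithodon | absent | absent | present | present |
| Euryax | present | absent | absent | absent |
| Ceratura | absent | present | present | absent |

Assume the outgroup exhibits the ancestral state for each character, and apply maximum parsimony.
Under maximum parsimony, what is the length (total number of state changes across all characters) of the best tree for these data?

Character polarity is set by the outgroup: the derived state is whichever differs from the outgroup's state, so for C3, C4 the derived state is 'absent', and for the remaining characters it is 'present'.
C1 (derived state 'present') is shared by Euryax, Neooma, and Rhizion — a synapomorphy uniting that clade.
C2: derived state 'present' in Ceratura only — an autapomorphy, so it tells us nothing about relationships among taxa.
C3 (derived state 'absent') is shared by Euryax and Neooma — a synapomorphy uniting that clade.
C4 (derived state 'absent') is shared by all ingroup taxa — unites the whole ingroup.
Most parsimonious ingroup topology: (Ceratura,((Euryax,Neooma),Rhizion)).
Changes per character on this tree: C1: 1; C2: 1; C3: 1; C4: 1.
Total = 4.

4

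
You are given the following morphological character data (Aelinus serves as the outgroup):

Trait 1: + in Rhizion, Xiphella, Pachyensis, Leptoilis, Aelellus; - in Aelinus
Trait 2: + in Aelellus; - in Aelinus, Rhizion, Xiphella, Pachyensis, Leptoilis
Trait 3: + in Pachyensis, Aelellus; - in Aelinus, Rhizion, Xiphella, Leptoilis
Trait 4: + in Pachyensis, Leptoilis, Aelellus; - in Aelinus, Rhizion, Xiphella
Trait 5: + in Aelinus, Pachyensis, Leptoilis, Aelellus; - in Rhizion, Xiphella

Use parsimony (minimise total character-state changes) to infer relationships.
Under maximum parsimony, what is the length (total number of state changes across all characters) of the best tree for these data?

5

Character polarity is set by the outgroup: the derived state is whichever differs from the outgroup's state, so for Trait 5 the derived state is '-', and for the remaining characters it is '+'.
All ingroup taxa share the derived state '+' for Trait 1; it defines the ingroup but does not resolve relationships within it.
Trait 2: derived state '+' in Aelellus only — an autapomorphy, so it tells us nothing about relationships among taxa.
Only Aelellus and Pachyensis show the derived state '+' for Trait 3, supporting them as a clade.
Only Aelellus, Leptoilis, and Pachyensis show the derived state '+' for Trait 4, supporting them as a clade.
Trait 5: derived state '-' in Rhizion and Xiphella only — synapomorphy for {Rhizion, Xiphella}.
Most parsimonious ingroup topology: ((Rhizion,Xiphella),((Pachyensis,Aelellus),Leptoilis)).
Changes per character on this tree: Trait 1: 1; Trait 2: 1; Trait 3: 1; Trait 4: 1; Trait 5: 1.
Total = 5.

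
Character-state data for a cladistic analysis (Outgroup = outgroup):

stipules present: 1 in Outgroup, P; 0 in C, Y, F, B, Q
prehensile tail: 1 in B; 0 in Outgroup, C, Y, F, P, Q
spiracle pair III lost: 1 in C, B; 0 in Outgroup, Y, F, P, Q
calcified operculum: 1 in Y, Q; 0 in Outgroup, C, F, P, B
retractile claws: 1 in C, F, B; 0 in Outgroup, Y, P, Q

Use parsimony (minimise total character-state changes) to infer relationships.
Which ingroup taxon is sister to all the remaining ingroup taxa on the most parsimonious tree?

Character polarity is set by the outgroup: the derived state is whichever differs from the outgroup's state, so for stipules present the derived state is '0', and for the remaining characters it is '1'.
Only B, C, F, Q, and Y show the derived state '0' for stipules present, supporting them as a clade.
prehensile tail: derived state '1' in B only — an autapomorphy, so it tells us nothing about relationships among taxa.
spiracle pair III lost: derived state '1' in B and C only — synapomorphy for {B, C}.
calcified operculum (derived state '1') is shared by Q and Y — a synapomorphy uniting that clade.
retractile claws: derived state '1' in B, C, and F only — synapomorphy for {B, C, F}.
Most parsimonious ingroup topology: ((((C,B),F),(Y,Q)),P).
P is sister to the clade containing all other ingroup taxa, so it is the earliest-diverging (most basal) ingroup lineage.

P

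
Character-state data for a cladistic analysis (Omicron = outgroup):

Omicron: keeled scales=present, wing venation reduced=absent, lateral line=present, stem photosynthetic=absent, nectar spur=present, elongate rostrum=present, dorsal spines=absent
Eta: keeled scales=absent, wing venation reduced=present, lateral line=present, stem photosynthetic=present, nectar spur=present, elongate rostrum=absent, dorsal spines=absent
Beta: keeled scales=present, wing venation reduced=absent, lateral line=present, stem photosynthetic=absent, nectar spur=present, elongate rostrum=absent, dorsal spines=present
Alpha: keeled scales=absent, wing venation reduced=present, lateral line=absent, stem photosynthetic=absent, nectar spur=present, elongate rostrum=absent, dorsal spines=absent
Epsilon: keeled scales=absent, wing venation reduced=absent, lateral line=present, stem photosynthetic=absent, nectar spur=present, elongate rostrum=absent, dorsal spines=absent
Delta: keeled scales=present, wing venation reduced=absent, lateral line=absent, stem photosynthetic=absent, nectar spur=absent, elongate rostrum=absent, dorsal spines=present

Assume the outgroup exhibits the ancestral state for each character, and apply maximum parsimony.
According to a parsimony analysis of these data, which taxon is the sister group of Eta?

Alpha

Character polarity is set by the outgroup: the derived state is whichever differs from the outgroup's state, so for keeled scales, lateral line, nectar spur, elongate rostrum the derived state is 'absent', and for the remaining characters it is 'present'.
keeled scales (derived state 'absent') is shared by Alpha, Epsilon, and Eta — a synapomorphy uniting that clade.
wing venation reduced: derived state 'present' in Alpha and Eta only — synapomorphy for {Alpha, Eta}.
lateral line groups Alpha and Delta, which is incompatible with the clades supported by the remaining characters; treating it as convergent (homoplasy) costs fewer steps than any alternative tree.
stem photosynthetic: derived state 'present' in Eta only — an autapomorphy, so it tells us nothing about relationships among taxa.
nectar spur: derived state 'absent' in Delta only — an autapomorphy, so it tells us nothing about relationships among taxa.
elongate rostrum (derived state 'absent') is shared by all ingroup taxa — unites the whole ingroup.
dorsal spines (derived state 'present') is shared by Beta and Delta — a synapomorphy uniting that clade.
Most parsimonious ingroup topology: (((Eta,Alpha),Epsilon),(Beta,Delta)).
Eta and Alpha form a cherry on this tree, so they are sister taxa.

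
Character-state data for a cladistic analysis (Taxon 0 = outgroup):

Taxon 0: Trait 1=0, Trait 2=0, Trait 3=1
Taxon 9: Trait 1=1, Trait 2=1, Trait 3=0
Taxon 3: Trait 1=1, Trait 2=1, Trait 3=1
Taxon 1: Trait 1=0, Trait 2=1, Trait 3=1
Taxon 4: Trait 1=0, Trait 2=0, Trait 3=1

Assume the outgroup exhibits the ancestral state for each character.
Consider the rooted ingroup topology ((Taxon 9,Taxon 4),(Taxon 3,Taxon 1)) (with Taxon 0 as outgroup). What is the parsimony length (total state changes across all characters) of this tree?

5

Map each character onto ((Taxon 9,Taxon 4),(Taxon 3,Taxon 1)) (rooted by Taxon 0) and count the minimum state changes it requires (Fitch parsimony):
Trait 1: 2; Trait 2: 2; Trait 3: 1.
Total tree length = 5.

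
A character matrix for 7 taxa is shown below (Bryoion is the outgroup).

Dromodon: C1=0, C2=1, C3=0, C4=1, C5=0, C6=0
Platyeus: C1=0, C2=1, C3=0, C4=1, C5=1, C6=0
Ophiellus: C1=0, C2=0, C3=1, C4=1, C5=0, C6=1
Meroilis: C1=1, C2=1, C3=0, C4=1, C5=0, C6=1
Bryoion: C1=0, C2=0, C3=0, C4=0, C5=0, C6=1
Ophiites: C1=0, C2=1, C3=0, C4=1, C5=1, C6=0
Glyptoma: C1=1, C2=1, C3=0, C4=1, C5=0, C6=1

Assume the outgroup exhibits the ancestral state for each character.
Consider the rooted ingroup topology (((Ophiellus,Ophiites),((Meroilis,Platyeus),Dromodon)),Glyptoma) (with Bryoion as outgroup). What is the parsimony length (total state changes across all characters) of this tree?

Map each character onto (((Ophiellus,Ophiites),((Meroilis,Platyeus),Dromodon)),Glyptoma) (rooted by Bryoion) and count the minimum state changes it requires (Fitch parsimony):
C1: 2; C2: 2; C3: 1; C4: 1; C5: 2; C6: 3.
Total tree length = 11.

11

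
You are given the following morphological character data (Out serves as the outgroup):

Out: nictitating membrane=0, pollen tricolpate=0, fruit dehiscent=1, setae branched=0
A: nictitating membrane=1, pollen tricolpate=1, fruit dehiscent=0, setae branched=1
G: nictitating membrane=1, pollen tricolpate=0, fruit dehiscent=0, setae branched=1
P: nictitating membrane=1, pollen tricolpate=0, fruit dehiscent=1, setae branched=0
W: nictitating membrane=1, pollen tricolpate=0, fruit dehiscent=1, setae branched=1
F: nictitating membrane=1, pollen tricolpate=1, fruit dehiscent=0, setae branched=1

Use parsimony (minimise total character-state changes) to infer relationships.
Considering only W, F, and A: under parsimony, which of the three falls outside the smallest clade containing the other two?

Character polarity is set by the outgroup: the derived state is whichever differs from the outgroup's state, so for fruit dehiscent the derived state is '0', and for the remaining characters it is '1'.
nictitating membrane (derived state '1') is shared by all ingroup taxa — unites the whole ingroup.
Only A and F show the derived state '1' for pollen tricolpate, supporting them as a clade.
fruit dehiscent: derived state '0' in A, F, and G only — synapomorphy for {A, F, G}.
Only A, F, G, and W show the derived state '1' for setae branched, supporting them as a clade.
Most parsimonious ingroup topology: ((((A,F),G),W),P).
F and A share a more recent common ancestor with each other than either does with W, so W is the least closely related of the three.

W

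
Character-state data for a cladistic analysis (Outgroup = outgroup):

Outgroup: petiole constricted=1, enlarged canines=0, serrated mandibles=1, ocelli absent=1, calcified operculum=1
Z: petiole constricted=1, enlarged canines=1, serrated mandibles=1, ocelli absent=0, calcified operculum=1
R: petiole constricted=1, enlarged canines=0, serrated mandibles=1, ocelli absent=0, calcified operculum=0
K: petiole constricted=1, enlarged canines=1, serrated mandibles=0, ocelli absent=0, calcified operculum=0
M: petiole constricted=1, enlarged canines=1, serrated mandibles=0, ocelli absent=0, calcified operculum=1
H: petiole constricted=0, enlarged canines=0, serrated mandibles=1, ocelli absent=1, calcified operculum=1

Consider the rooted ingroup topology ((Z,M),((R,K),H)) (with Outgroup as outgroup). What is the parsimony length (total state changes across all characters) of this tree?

8

Map each character onto ((Z,M),((R,K),H)) (rooted by Outgroup) and count the minimum state changes it requires (Fitch parsimony):
petiole constricted: 1; enlarged canines: 2; serrated mandibles: 2; ocelli absent: 2; calcified operculum: 1.
Total tree length = 8.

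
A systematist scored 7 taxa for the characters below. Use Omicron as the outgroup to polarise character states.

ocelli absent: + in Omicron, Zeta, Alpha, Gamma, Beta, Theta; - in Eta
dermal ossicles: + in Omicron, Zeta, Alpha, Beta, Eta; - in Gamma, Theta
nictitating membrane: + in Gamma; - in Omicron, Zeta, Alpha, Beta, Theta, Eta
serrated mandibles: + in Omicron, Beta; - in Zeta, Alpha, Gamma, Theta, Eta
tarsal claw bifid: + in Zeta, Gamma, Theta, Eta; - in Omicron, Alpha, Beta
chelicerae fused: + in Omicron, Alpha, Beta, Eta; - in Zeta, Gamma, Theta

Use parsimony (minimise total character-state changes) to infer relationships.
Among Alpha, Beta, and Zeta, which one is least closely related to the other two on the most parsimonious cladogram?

Beta

Character polarity is set by the outgroup: the derived state is whichever differs from the outgroup's state, so for ocelli absent, dermal ossicles, serrated mandibles, chelicerae fused the derived state is '-', and for the remaining characters it is '+'.
ocelli absent: derived state '-' in Eta only — an autapomorphy, so it tells us nothing about relationships among taxa.
dermal ossicles (derived state '-') is shared by Gamma and Theta — a synapomorphy uniting that clade.
nictitating membrane: derived state '+' in Gamma only — an autapomorphy, so it tells us nothing about relationships among taxa.
serrated mandibles (derived state '-') is shared by Alpha, Eta, Gamma, Theta, and Zeta — a synapomorphy uniting that clade.
Only Eta, Gamma, Theta, and Zeta show the derived state '+' for tarsal claw bifid, supporting them as a clade.
Only Gamma, Theta, and Zeta show the derived state '-' for chelicerae fused, supporting them as a clade.
Most parsimonious ingroup topology: ((((Zeta,(Gamma,Theta)),Eta),Alpha),Beta).
Alpha and Zeta share a more recent common ancestor with each other than either does with Beta, so Beta is the least closely related of the three.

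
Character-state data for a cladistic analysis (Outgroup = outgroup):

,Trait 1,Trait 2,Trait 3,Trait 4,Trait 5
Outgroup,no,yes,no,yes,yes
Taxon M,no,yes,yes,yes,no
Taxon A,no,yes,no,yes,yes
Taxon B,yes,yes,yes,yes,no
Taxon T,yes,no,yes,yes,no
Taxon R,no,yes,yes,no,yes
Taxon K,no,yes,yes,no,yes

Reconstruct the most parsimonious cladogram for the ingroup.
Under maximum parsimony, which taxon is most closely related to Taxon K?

Character polarity is set by the outgroup: the derived state is whichever differs from the outgroup's state, so for Trait 2, Trait 4, Trait 5 the derived state is 'no', and for the remaining characters it is 'yes'.
Trait 1 (derived state 'yes') is shared by Taxon B and Taxon T — a synapomorphy uniting that clade.
Trait 2 (derived state 'no') is unique to Taxon T (autapomorphy; uninformative for grouping).
Trait 3: derived state 'yes' in Taxon B, Taxon K, Taxon M, Taxon R, and Taxon T only — synapomorphy for {Taxon B, Taxon K, Taxon M, Taxon R, Taxon T}.
Only Taxon K and Taxon R show the derived state 'no' for Trait 4, supporting them as a clade.
Trait 5 (derived state 'no') is shared by Taxon B, Taxon M, and Taxon T — a synapomorphy uniting that clade.
Most parsimonious ingroup topology: (((Taxon M,(Taxon B,Taxon T)),(Taxon R,Taxon K)),Taxon A).
Taxon K and Taxon R form a cherry on this tree, so they are sister taxa.

Taxon R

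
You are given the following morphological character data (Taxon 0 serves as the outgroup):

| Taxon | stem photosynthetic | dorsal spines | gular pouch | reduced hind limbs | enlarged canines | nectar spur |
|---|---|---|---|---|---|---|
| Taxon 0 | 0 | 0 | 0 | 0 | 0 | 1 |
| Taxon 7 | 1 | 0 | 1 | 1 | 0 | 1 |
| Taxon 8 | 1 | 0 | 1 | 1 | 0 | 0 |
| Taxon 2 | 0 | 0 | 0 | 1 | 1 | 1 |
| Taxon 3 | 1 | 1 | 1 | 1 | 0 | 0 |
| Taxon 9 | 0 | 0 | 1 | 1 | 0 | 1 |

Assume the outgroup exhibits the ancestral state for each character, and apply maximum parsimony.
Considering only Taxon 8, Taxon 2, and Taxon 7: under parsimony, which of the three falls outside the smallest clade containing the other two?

Taxon 2

Character polarity is set by the outgroup: the derived state is whichever differs from the outgroup's state, so for nectar spur the derived state is '0', and for the remaining characters it is '1'.
stem photosynthetic (derived state '1') is shared by Taxon 3, Taxon 7, and Taxon 8 — a synapomorphy uniting that clade.
dorsal spines (derived state '1') is unique to Taxon 3 (autapomorphy; uninformative for grouping).
gular pouch (derived state '1') is shared by Taxon 3, Taxon 7, Taxon 8, and Taxon 9 — a synapomorphy uniting that clade.
All ingroup taxa share the derived state '1' for reduced hind limbs; it defines the ingroup but does not resolve relationships within it.
enlarged canines (derived state '1') is unique to Taxon 2 (autapomorphy; uninformative for grouping).
Only Taxon 3 and Taxon 8 show the derived state '0' for nectar spur, supporting them as a clade.
Most parsimonious ingroup topology: (((Taxon 7,(Taxon 8,Taxon 3)),Taxon 9),Taxon 2).
Taxon 7 and Taxon 8 share a more recent common ancestor with each other than either does with Taxon 2, so Taxon 2 is the least closely related of the three.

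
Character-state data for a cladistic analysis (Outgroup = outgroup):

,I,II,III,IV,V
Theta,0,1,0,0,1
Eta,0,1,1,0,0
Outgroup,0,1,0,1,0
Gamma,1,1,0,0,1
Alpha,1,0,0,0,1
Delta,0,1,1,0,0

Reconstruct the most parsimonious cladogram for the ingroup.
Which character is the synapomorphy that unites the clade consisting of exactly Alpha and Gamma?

I

Character polarity is set by the outgroup: the derived state is whichever differs from the outgroup's state, so for II, IV the derived state is '0', and for the remaining characters it is '1'.
I (derived state '1') is shared by Alpha and Gamma — a synapomorphy uniting that clade.
II (derived state '0') is unique to Alpha (autapomorphy; uninformative for grouping).
Only Delta and Eta show the derived state '1' for III, supporting them as a clade.
All ingroup taxa share the derived state '0' for IV; it defines the ingroup but does not resolve relationships within it.
V: derived state '1' in Alpha, Gamma, and Theta only — synapomorphy for {Alpha, Gamma, Theta}.
Most parsimonious ingroup topology: (((Gamma,Alpha),Theta),(Eta,Delta)).
The clade {Alpha, Gamma} is supported by I: its derived state '1' occurs in exactly those taxa and in no other taxon (including the outgroup).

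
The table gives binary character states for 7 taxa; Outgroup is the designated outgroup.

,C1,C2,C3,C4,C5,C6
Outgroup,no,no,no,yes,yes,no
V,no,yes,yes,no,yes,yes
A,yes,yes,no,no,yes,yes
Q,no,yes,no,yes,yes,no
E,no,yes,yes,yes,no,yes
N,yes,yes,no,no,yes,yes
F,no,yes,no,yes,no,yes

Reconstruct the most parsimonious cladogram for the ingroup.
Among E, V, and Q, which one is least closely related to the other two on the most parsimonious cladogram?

Q

Character polarity is set by the outgroup: the derived state is whichever differs from the outgroup's state, so for C4, C5 the derived state is 'no', and for the remaining characters it is 'yes'.
C1: derived state 'yes' in A and N only — synapomorphy for {A, N}.
All ingroup taxa share the derived state 'yes' for C2; it defines the ingroup but does not resolve relationships within it.
C3 groups E and V, which is incompatible with the clades supported by the remaining characters; treating it as convergent (homoplasy) costs fewer steps than any alternative tree.
C4 (derived state 'no') is shared by A, N, and V — a synapomorphy uniting that clade.
C5: derived state 'no' in E and F only — synapomorphy for {E, F}.
Only A, E, F, N, and V show the derived state 'yes' for C6, supporting them as a clade.
Most parsimonious ingroup topology: (((V,(A,N)),(E,F)),Q).
E and V share a more recent common ancestor with each other than either does with Q, so Q is the least closely related of the three.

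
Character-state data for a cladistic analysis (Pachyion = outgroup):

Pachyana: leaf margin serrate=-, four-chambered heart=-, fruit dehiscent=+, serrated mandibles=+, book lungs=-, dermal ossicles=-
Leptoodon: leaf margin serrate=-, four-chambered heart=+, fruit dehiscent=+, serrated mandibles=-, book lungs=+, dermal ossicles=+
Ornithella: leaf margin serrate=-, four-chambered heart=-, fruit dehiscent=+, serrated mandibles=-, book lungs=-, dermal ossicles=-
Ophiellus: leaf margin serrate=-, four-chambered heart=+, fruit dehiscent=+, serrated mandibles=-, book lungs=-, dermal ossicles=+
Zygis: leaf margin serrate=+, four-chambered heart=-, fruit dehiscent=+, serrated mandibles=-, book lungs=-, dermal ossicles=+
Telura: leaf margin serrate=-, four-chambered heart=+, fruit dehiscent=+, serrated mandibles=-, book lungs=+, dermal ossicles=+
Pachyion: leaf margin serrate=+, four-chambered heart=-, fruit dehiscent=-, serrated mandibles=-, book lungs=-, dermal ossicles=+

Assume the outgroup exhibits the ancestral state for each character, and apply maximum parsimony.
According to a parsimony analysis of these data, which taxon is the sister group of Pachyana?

Ornithella

Character polarity is set by the outgroup: the derived state is whichever differs from the outgroup's state, so for leaf margin serrate, dermal ossicles the derived state is '-', and for the remaining characters it is '+'.
leaf margin serrate (derived state '-') is shared by Leptoodon, Ophiellus, Ornithella, Pachyana, and Telura — a synapomorphy uniting that clade.
four-chambered heart (derived state '+') is shared by Leptoodon, Ophiellus, and Telura — a synapomorphy uniting that clade.
fruit dehiscent (derived state '+') is shared by all ingroup taxa — unites the whole ingroup.
serrated mandibles (derived state '+') is unique to Pachyana (autapomorphy; uninformative for grouping).
book lungs: derived state '+' in Leptoodon and Telura only — synapomorphy for {Leptoodon, Telura}.
Only Ornithella and Pachyana show the derived state '-' for dermal ossicles, supporting them as a clade.
Most parsimonious ingroup topology: ((((Telura,Leptoodon),Ophiellus),(Pachyana,Ornithella)),Zygis).
Pachyana and Ornithella form a cherry on this tree, so they are sister taxa.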